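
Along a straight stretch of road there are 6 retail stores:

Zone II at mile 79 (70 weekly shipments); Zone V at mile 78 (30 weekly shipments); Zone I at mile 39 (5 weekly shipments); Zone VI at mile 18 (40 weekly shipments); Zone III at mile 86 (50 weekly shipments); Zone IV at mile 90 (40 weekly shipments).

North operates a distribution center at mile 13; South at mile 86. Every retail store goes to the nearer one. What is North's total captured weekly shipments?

The indifferent point is the midpoint (13+86)/2 = 49.5; retail stores left of it (closer to North at 13) go to North, those right go to South.
  Zone VI at 18 (w=40) → North
  Zone I at 39 (w=5) → North
  Zone V at 78 (w=30) → South
  Zone II at 79 (w=70) → South
  Zone III at 86 (w=50) → South
  Zone IV at 90 (w=40) → South
North captures 45; South captures 190.

45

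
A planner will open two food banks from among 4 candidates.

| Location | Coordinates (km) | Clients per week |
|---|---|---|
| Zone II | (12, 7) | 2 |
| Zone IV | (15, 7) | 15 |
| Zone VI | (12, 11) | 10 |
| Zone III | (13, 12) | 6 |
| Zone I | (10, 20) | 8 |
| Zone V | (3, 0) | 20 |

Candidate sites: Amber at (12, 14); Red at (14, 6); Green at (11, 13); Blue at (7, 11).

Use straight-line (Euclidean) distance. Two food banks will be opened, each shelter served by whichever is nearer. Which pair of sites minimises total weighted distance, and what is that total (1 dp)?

Evaluate every pair (each demand assigned to the nearer of the two):
  {Red, Green}: total = 368.6
  {Amber, Red}: total = 370.3
  {Red, Blue}: total = 422.2
  {Green, Blue}: total = 446.8
  {Amber, Blue}: total = 455.1
  {Amber, Green}: total = 512.0
Best pair: {Red, Green} with total 368.6.

{Red, Green}, total 368.6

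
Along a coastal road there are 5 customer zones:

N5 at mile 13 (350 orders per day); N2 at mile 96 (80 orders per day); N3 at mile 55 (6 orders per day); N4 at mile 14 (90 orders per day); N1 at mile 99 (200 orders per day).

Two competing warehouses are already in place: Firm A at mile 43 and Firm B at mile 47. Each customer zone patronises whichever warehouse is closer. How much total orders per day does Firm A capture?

440

The indifferent point is the midpoint (43+47)/2 = 45; customer zones left of it (closer to Firm A at 43) go to Firm A, those right go to Firm B.
  N5 at 13 (w=350) → Firm A
  N4 at 14 (w=90) → Firm A
  N3 at 55 (w=6) → Firm B
  N2 at 96 (w=80) → Firm B
  N1 at 99 (w=200) → Firm B
Firm A captures 440; Firm B captures 286.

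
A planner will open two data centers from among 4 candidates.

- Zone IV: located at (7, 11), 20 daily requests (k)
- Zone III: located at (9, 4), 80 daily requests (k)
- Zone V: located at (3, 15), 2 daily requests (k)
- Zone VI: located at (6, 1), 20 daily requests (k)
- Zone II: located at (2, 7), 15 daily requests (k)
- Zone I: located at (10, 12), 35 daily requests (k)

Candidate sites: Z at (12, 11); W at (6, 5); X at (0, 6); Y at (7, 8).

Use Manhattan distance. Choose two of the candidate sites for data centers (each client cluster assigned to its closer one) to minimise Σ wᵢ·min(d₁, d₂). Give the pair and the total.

{Z, W}, total 721

Evaluate every pair (each demand assigned to the nearer of the two):
  {Z, W}: total = 721
  {W, Y}: total = 817
  {Z, Y}: total = 917
  {W, X}: total = 994
  {X, Y}: total = 1012
  {Z, X}: total = 1294
Best pair: {Z, W} with total 721.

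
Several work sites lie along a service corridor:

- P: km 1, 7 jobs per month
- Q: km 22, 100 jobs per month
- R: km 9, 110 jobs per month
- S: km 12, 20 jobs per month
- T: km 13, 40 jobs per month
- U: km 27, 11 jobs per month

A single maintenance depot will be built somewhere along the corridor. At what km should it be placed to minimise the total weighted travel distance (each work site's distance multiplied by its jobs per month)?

x = 13

For a sum of weighted absolute distances on a line, the optimum is the weighted median (not the mean). Total weight W = 288; half-weight = 144.
Sort by position and accumulate weight:
  km 1 (P, w=7) → cum 7
  km 9 (R, w=110) → cum 117
  km 12 (S, w=20) → cum 137
  km 13 (T, w=40) → cum 177  ≥ 144 → median here
  km 22 (Q, w=100) → cum 277
  km 27 (U, w=11) → cum 288
Optimal location: km 13.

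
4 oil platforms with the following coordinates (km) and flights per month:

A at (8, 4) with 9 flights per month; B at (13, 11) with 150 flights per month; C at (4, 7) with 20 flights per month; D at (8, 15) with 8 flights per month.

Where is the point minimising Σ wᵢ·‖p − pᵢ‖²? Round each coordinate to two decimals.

The minimiser of Σwᵢ‖p−pᵢ‖² is the weighted centroid p* = (Σwᵢpᵢ)/(Σwᵢ).
Σwᵢ = 187.
Σwᵢxᵢ = 9·8 + 150·13 + 20·4 + 8·8 = 2166.
Σwᵢyᵢ = 9·4 + 150·11 + 20·7 + 8·15 = 1946.
x* = 2166/187 = 11.58, y* = 1946/187 = 10.41.

(11.58, 10.41)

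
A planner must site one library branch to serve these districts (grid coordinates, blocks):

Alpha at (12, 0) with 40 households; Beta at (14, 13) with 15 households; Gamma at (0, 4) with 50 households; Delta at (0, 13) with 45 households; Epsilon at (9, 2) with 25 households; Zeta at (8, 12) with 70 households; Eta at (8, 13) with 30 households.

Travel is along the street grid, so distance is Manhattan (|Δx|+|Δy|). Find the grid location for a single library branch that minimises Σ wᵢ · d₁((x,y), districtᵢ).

Manhattan distance separates: Σwᵢ(|x−xᵢ|+|y−yᵢ|) = Σwᵢ|x−xᵢ| + Σwᵢ|y−yᵢ|, so x and y are optimised independently as 1-D weighted medians.
Total weight W = 275; half = 137.5.
x-coordinate, sorted with cumulative weight:
  x=0 (Gamma, w=50) cum 50
  x=0 (Delta, w=45) cum 95
  x=8 (Zeta, w=70) cum 165  ← median
  x=8 (Eta, w=30) cum 195
  x=9 (Epsilon, w=25) cum 220
  x=12 (Alpha, w=40) cum 260
  x=14 (Beta, w=15) cum 275
⇒ x* = 8
y-coordinate, sorted with cumulative weight:
  y=0 (Alpha, w=40) cum 40
  y=2 (Epsilon, w=25) cum 65
  y=4 (Gamma, w=50) cum 115
  y=12 (Zeta, w=70) cum 185  ← median
  y=13 (Beta, w=15) cum 200
  y=13 (Delta, w=45) cum 245
  y=13 (Eta, w=30) cum 275
⇒ y* = 12

(8, 12)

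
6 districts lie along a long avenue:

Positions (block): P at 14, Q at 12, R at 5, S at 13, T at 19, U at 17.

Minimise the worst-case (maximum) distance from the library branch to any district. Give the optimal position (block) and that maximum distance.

location 12, max distance 7

The 1-center on a line is the midpoint of the two extreme points: leftmost at 5, rightmost at 19.
Optimal location = (5 + 19)/2 = 12; maximum distance = (19 − 5)/2 = 7.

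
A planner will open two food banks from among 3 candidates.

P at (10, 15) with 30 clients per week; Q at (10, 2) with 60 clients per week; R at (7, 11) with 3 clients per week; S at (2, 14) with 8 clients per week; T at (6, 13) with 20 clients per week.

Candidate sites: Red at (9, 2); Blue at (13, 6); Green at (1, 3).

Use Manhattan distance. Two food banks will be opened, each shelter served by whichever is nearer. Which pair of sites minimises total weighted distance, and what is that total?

{Red, Blue}, total 885

Evaluate every pair (each demand assigned to the nearer of the two):
  {Red, Blue}: total = 885
  {Red, Green}: total = 889
  {Blue, Green}: total = 1189
Best pair: {Red, Blue} with total 885.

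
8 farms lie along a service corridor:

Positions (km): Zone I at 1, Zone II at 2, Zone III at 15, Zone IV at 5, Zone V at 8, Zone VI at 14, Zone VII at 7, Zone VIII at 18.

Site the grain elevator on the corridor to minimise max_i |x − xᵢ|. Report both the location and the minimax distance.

The 1-center on a line is the midpoint of the two extreme points: leftmost at 1, rightmost at 18.
Optimal location = (1 + 18)/2 = 9.5; maximum distance = (18 − 1)/2 = 8.5.

location 9.5, max distance 8.5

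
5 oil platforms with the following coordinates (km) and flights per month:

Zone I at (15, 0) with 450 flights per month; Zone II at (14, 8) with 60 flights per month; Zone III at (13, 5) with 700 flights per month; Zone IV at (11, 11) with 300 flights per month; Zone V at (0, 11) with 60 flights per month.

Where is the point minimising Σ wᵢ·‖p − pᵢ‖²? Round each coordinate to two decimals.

(12.73, 5.06)

The minimiser of Σwᵢ‖p−pᵢ‖² is the weighted centroid p* = (Σwᵢpᵢ)/(Σwᵢ).
Σwᵢ = 1570.
Σwᵢxᵢ = 450·15 + 60·14 + 700·13 + 300·11 + 60·0 = 19990.
Σwᵢyᵢ = 450·0 + 60·8 + 700·5 + 300·11 + 60·11 = 7940.
x* = 19990/1570 = 12.73, y* = 7940/1570 = 5.06.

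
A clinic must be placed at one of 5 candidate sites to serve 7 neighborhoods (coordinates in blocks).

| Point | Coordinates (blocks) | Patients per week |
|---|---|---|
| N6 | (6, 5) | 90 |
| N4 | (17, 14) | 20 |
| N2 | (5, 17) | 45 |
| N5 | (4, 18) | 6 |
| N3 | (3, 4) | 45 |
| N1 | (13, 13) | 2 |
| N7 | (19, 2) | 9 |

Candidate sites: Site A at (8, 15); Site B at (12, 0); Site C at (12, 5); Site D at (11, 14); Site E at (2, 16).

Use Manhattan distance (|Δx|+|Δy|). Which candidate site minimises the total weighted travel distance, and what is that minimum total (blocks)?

Site C, total 2359 blocks

Total weighted distance at each candidate:
  Site A (8, 15): total = 2497
  Site B (12, 0): total = 3300
  Site C (12, 5): total = 2359
  Site D (11, 14): total = 2847
  Site E (2, 16): total = 2786
Minimum is at Site C with total 2359 blocks.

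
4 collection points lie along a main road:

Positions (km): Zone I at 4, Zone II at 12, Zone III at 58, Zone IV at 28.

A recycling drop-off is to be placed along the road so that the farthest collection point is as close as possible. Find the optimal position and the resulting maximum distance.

The 1-center on a line is the midpoint of the two extreme points: leftmost at 4, rightmost at 58.
Optimal location = (4 + 58)/2 = 31; maximum distance = (58 − 4)/2 = 27.

location 31, max distance 27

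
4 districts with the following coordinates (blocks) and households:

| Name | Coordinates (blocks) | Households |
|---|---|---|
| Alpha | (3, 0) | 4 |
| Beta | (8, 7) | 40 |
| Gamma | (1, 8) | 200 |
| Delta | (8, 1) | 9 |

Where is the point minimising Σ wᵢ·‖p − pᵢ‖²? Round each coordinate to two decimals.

(2.39, 7.47)

The minimiser of Σwᵢ‖p−pᵢ‖² is the weighted centroid p* = (Σwᵢpᵢ)/(Σwᵢ).
Σwᵢ = 253.
Σwᵢxᵢ = 4·3 + 40·8 + 200·1 + 9·8 = 604.
Σwᵢyᵢ = 4·0 + 40·7 + 200·8 + 9·1 = 1889.
x* = 604/253 = 2.39, y* = 1889/253 = 7.47.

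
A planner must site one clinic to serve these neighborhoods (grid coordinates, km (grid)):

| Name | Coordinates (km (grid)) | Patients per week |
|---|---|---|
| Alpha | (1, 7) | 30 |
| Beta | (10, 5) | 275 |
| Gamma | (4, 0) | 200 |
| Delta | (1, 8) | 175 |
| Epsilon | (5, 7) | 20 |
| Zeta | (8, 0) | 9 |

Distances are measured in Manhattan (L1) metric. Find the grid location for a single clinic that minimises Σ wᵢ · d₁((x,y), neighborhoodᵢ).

Manhattan distance separates: Σwᵢ(|x−xᵢ|+|y−yᵢ|) = Σwᵢ|x−xᵢ| + Σwᵢ|y−yᵢ|, so x and y are optimised independently as 1-D weighted medians.
Total weight W = 709; half = 354.5.
x-coordinate, sorted with cumulative weight:
  x=1 (Alpha, w=30) cum 30
  x=1 (Delta, w=175) cum 205
  x=4 (Gamma, w=200) cum 405  ← median
  x=5 (Epsilon, w=20) cum 425
  x=8 (Zeta, w=9) cum 434
  x=10 (Beta, w=275) cum 709
⇒ x* = 4
y-coordinate, sorted with cumulative weight:
  y=0 (Gamma, w=200) cum 200
  y=0 (Zeta, w=9) cum 209
  y=5 (Beta, w=275) cum 484  ← median
  y=7 (Alpha, w=30) cum 514
  y=7 (Epsilon, w=20) cum 534
  y=8 (Delta, w=175) cum 709
⇒ y* = 5

(4, 5)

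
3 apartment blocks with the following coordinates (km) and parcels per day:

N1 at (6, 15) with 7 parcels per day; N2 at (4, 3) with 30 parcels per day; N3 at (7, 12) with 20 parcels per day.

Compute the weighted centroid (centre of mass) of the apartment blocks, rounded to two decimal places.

The minimiser of Σwᵢ‖p−pᵢ‖² is the weighted centroid p* = (Σwᵢpᵢ)/(Σwᵢ).
Σwᵢ = 57.
Σwᵢxᵢ = 7·6 + 30·4 + 20·7 = 302.
Σwᵢyᵢ = 7·15 + 30·3 + 20·12 = 435.
x* = 302/57 = 5.30, y* = 435/57 = 7.63.

(5.30, 7.63)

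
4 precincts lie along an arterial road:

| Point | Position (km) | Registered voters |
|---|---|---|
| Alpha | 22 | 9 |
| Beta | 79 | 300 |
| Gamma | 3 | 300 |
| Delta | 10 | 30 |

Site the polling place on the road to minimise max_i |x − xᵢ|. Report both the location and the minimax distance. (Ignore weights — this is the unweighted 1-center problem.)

location 41, max distance 38

The 1-center on a line is the midpoint of the two extreme points: leftmost at 3, rightmost at 79.
Optimal location = (3 + 79)/2 = 41; maximum distance = (79 − 3)/2 = 38.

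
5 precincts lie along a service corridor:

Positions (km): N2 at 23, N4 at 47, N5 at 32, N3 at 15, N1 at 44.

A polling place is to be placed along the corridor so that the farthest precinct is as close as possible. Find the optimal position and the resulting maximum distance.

The 1-center on a line is the midpoint of the two extreme points: leftmost at 15, rightmost at 47.
Optimal location = (15 + 47)/2 = 31; maximum distance = (47 − 15)/2 = 16.

location 31, max distance 16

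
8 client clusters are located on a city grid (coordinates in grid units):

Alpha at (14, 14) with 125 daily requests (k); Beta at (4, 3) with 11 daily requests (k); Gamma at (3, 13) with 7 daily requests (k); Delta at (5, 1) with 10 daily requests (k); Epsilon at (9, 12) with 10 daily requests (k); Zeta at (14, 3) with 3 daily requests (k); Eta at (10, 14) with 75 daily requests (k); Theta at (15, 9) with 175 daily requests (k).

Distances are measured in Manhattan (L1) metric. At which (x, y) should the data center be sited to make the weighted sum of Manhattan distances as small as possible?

(14, 12)

Manhattan distance separates: Σwᵢ(|x−xᵢ|+|y−yᵢ|) = Σwᵢ|x−xᵢ| + Σwᵢ|y−yᵢ|, so x and y are optimised independently as 1-D weighted medians.
Total weight W = 416; half = 208.
x-coordinate, sorted with cumulative weight:
  x=3 (Gamma, w=7) cum 7
  x=4 (Beta, w=11) cum 18
  x=5 (Delta, w=10) cum 28
  x=9 (Epsilon, w=10) cum 38
  x=10 (Eta, w=75) cum 113
  x=14 (Alpha, w=125) cum 238  ← median
  x=14 (Zeta, w=3) cum 241
  x=15 (Theta, w=175) cum 416
⇒ x* = 14
y-coordinate, sorted with cumulative weight:
  y=1 (Delta, w=10) cum 10
  y=3 (Beta, w=11) cum 21
  y=3 (Zeta, w=3) cum 24
  y=9 (Theta, w=175) cum 199
  y=12 (Epsilon, w=10) cum 209  ← median
  y=13 (Gamma, w=7) cum 216
  y=14 (Alpha, w=125) cum 341
  y=14 (Eta, w=75) cum 416
⇒ y* = 12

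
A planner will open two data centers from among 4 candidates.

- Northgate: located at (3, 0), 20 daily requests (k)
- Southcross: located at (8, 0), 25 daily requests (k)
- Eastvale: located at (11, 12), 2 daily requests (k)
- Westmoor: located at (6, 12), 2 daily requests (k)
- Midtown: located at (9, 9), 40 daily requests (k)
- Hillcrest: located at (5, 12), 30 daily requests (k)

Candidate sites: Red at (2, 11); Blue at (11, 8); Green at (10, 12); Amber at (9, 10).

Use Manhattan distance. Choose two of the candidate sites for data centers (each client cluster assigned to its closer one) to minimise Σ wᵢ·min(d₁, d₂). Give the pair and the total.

{Red, Amber}, total 693

Evaluate every pair (each demand assigned to the nearer of the two):
  {Red, Amber}: total = 693
  {Red, Blue}: total = 773
  {Green, Amber}: total = 795
  {Blue, Amber}: total = 833
  {Blue, Green}: total = 875
  {Red, Green}: total = 880
Best pair: {Red, Amber} with total 693.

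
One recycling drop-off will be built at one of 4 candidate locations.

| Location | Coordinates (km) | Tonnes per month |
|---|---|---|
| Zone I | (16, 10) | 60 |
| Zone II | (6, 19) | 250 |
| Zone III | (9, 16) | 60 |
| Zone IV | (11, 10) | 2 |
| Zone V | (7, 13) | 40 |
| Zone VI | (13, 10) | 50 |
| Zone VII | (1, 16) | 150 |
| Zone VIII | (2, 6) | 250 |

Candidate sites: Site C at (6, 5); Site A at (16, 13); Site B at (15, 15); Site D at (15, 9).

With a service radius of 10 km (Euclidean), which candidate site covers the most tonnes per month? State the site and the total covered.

Coverage radius r = 10 km; a point is covered iff (Δx)²+(Δy)² ≤ 10² = 100.
  Site C (6, 5): covers {Zone IV, Zone V, Zone VI, Zone VIII} → 342
  Site A (16, 13): covers {Zone I, Zone III, Zone IV, Zone V, Zone VI} → 212
  Site B (15, 15): covers {Zone I, Zone II, Zone III, Zone IV, Zone V, Zone VI} → 462
  Site D (15, 9): covers {Zone I, Zone III, Zone IV, Zone V, Zone VI} → 212
Maximum coverage at Site B: 462 tonnes per month.

Site B, covering 462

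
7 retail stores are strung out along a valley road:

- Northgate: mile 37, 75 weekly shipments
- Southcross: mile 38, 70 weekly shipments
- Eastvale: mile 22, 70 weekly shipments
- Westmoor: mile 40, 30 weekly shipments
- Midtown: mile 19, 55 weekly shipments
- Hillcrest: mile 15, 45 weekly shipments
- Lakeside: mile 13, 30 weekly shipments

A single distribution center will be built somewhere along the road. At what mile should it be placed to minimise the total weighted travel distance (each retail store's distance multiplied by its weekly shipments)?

For a sum of weighted absolute distances on a line, the optimum is the weighted median (not the mean). Total weight W = 375; half-weight = 187.5.
Sort by position and accumulate weight:
  mile 13 (Lakeside, w=30) → cum 30
  mile 15 (Hillcrest, w=45) → cum 75
  mile 19 (Midtown, w=55) → cum 130
  mile 22 (Eastvale, w=70) → cum 200  ≥ 187.5 → median here
  mile 37 (Northgate, w=75) → cum 275
  mile 38 (Southcross, w=70) → cum 345
  mile 40 (Westmoor, w=30) → cum 375
Optimal location: mile 22.

x = 22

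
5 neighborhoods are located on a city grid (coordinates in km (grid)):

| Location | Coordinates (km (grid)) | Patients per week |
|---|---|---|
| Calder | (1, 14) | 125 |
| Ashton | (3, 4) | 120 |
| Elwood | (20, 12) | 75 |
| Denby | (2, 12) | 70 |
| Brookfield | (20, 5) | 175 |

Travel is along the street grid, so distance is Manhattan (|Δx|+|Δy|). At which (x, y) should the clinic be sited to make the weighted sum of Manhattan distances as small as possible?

(3, 5)

Manhattan distance separates: Σwᵢ(|x−xᵢ|+|y−yᵢ|) = Σwᵢ|x−xᵢ| + Σwᵢ|y−yᵢ|, so x and y are optimised independently as 1-D weighted medians.
Total weight W = 565; half = 282.5.
x-coordinate, sorted with cumulative weight:
  x=1 (Calder, w=125) cum 125
  x=2 (Denby, w=70) cum 195
  x=3 (Ashton, w=120) cum 315  ← median
  x=20 (Elwood, w=75) cum 390
  x=20 (Brookfield, w=175) cum 565
⇒ x* = 3
y-coordinate, sorted with cumulative weight:
  y=4 (Ashton, w=120) cum 120
  y=5 (Brookfield, w=175) cum 295  ← median
  y=12 (Elwood, w=75) cum 370
  y=12 (Denby, w=70) cum 440
  y=14 (Calder, w=125) cum 565
⇒ y* = 5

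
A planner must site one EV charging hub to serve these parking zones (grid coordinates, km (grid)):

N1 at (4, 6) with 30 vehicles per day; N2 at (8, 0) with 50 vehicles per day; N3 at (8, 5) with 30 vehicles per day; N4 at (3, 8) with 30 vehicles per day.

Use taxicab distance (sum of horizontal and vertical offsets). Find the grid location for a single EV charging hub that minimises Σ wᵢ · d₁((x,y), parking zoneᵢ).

Manhattan distance separates: Σwᵢ(|x−xᵢ|+|y−yᵢ|) = Σwᵢ|x−xᵢ| + Σwᵢ|y−yᵢ|, so x and y are optimised independently as 1-D weighted medians.
Total weight W = 140; half = 70.
x-coordinate, sorted with cumulative weight:
  x=3 (N4, w=30) cum 30
  x=4 (N1, w=30) cum 60
  x=8 (N2, w=50) cum 110  ← median
  x=8 (N3, w=30) cum 140
⇒ x* = 8
y-coordinate, sorted with cumulative weight:
  y=0 (N2, w=50) cum 50
  y=5 (N3, w=30) cum 80  ← median
  y=6 (N1, w=30) cum 110
  y=8 (N4, w=30) cum 140
⇒ y* = 5

(8, 5)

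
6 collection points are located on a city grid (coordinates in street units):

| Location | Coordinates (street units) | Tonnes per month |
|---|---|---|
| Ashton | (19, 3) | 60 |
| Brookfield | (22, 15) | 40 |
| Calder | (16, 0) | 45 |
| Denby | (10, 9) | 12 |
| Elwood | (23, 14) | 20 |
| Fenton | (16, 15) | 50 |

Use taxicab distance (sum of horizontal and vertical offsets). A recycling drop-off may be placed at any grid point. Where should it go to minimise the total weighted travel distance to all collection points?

(19, 9)

Manhattan distance separates: Σwᵢ(|x−xᵢ|+|y−yᵢ|) = Σwᵢ|x−xᵢ| + Σwᵢ|y−yᵢ|, so x and y are optimised independently as 1-D weighted medians.
Total weight W = 227; half = 113.5.
x-coordinate, sorted with cumulative weight:
  x=10 (Denby, w=12) cum 12
  x=16 (Calder, w=45) cum 57
  x=16 (Fenton, w=50) cum 107
  x=19 (Ashton, w=60) cum 167  ← median
  x=22 (Brookfield, w=40) cum 207
  x=23 (Elwood, w=20) cum 227
⇒ x* = 19
y-coordinate, sorted with cumulative weight:
  y=0 (Calder, w=45) cum 45
  y=3 (Ashton, w=60) cum 105
  y=9 (Denby, w=12) cum 117  ← median
  y=14 (Elwood, w=20) cum 137
  y=15 (Brookfield, w=40) cum 177
  y=15 (Fenton, w=50) cum 227
⇒ y* = 9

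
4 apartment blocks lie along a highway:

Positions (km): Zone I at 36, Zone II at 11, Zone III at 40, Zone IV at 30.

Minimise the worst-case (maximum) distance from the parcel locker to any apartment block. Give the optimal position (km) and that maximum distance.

location 25.5, max distance 14.5

The 1-center on a line is the midpoint of the two extreme points: leftmost at 11, rightmost at 40.
Optimal location = (11 + 40)/2 = 25.5; maximum distance = (40 − 11)/2 = 14.5.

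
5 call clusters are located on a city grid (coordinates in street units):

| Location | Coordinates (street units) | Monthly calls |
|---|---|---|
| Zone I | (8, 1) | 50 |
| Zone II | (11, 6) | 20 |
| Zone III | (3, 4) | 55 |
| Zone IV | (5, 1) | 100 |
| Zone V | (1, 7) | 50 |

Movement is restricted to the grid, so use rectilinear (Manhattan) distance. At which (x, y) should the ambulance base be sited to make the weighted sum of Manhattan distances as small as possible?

(5, 1)

Manhattan distance separates: Σwᵢ(|x−xᵢ|+|y−yᵢ|) = Σwᵢ|x−xᵢ| + Σwᵢ|y−yᵢ|, so x and y are optimised independently as 1-D weighted medians.
Total weight W = 275; half = 137.5.
x-coordinate, sorted with cumulative weight:
  x=1 (Zone V, w=50) cum 50
  x=3 (Zone III, w=55) cum 105
  x=5 (Zone IV, w=100) cum 205  ← median
  x=8 (Zone I, w=50) cum 255
  x=11 (Zone II, w=20) cum 275
⇒ x* = 5
y-coordinate, sorted with cumulative weight:
  y=1 (Zone I, w=50) cum 50
  y=1 (Zone IV, w=100) cum 150  ← median
  y=4 (Zone III, w=55) cum 205
  y=6 (Zone II, w=20) cum 225
  y=7 (Zone V, w=50) cum 275
⇒ y* = 1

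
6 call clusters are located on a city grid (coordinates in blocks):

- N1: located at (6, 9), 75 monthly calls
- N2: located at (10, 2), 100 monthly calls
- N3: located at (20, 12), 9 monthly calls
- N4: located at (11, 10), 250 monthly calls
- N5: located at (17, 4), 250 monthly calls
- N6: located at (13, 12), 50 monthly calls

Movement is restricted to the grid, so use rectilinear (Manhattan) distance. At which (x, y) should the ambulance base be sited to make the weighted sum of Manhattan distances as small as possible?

Manhattan distance separates: Σwᵢ(|x−xᵢ|+|y−yᵢ|) = Σwᵢ|x−xᵢ| + Σwᵢ|y−yᵢ|, so x and y are optimised independently as 1-D weighted medians.
Total weight W = 734; half = 367.
x-coordinate, sorted with cumulative weight:
  x=6 (N1, w=75) cum 75
  x=10 (N2, w=100) cum 175
  x=11 (N4, w=250) cum 425  ← median
  x=13 (N6, w=50) cum 475
  x=17 (N5, w=250) cum 725
  x=20 (N3, w=9) cum 734
⇒ x* = 11
y-coordinate, sorted with cumulative weight:
  y=2 (N2, w=100) cum 100
  y=4 (N5, w=250) cum 350
  y=9 (N1, w=75) cum 425  ← median
  y=10 (N4, w=250) cum 675
  y=12 (N3, w=9) cum 684
  y=12 (N6, w=50) cum 734
⇒ y* = 9

(11, 9)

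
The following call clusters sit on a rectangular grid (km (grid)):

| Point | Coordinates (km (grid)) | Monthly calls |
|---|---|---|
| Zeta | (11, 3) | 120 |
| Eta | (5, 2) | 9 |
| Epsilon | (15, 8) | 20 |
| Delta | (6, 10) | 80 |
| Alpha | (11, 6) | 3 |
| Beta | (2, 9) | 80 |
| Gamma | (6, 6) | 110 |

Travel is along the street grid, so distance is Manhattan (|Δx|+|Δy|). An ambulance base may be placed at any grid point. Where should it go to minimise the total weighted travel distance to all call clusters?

Manhattan distance separates: Σwᵢ(|x−xᵢ|+|y−yᵢ|) = Σwᵢ|x−xᵢ| + Σwᵢ|y−yᵢ|, so x and y are optimised independently as 1-D weighted medians.
Total weight W = 422; half = 211.
x-coordinate, sorted with cumulative weight:
  x=2 (Beta, w=80) cum 80
  x=5 (Eta, w=9) cum 89
  x=6 (Delta, w=80) cum 169
  x=6 (Gamma, w=110) cum 279  ← median
  x=11 (Zeta, w=120) cum 399
  x=11 (Alpha, w=3) cum 402
  x=15 (Epsilon, w=20) cum 422
⇒ x* = 6
y-coordinate, sorted with cumulative weight:
  y=2 (Eta, w=9) cum 9
  y=3 (Zeta, w=120) cum 129
  y=6 (Alpha, w=3) cum 132
  y=6 (Gamma, w=110) cum 242  ← median
  y=8 (Epsilon, w=20) cum 262
  y=9 (Beta, w=80) cum 342
  y=10 (Delta, w=80) cum 422
⇒ y* = 6

(6, 6)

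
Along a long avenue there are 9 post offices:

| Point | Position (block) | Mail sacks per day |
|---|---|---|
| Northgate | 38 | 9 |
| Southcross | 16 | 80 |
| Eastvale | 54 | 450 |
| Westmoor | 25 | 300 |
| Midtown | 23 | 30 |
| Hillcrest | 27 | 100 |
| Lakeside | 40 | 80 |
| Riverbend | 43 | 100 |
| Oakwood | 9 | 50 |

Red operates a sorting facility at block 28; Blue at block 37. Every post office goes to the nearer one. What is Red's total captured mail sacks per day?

The indifferent point is the midpoint (28+37)/2 = 32.5; post offices left of it (closer to Red at 28) go to Red, those right go to Blue.
  Oakwood at 9 (w=50) → Red
  Southcross at 16 (w=80) → Red
  Midtown at 23 (w=30) → Red
  Westmoor at 25 (w=300) → Red
  Hillcrest at 27 (w=100) → Red
  Northgate at 38 (w=9) → Blue
  Lakeside at 40 (w=80) → Blue
  Riverbend at 43 (w=100) → Blue
  Eastvale at 54 (w=450) → Blue
Red captures 560; Blue captures 639.

560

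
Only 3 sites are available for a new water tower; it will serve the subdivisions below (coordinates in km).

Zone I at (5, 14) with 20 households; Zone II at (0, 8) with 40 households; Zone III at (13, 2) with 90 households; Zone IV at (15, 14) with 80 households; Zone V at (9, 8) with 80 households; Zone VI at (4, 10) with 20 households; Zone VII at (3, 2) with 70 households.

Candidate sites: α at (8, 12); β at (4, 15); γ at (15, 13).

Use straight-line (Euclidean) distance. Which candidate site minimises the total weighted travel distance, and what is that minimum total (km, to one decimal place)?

α, total 3220.4 km

Total weighted distance at each candidate:
  α (8, 12): total = 3220.4
  β (4, 15): total = 4358.3
  γ (15, 13): total = 3912.1
Minimum is at α with total 3220.4 km.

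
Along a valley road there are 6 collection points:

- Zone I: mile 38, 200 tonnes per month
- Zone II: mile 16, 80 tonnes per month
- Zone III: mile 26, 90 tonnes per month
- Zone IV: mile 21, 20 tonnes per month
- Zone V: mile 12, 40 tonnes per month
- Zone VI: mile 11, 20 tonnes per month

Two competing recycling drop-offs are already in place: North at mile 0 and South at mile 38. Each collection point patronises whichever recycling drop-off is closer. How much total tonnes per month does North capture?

The indifferent point is the midpoint (0+38)/2 = 19; collection points left of it (closer to North at 0) go to North, those right go to South.
  Zone VI at 11 (w=20) → North
  Zone V at 12 (w=40) → North
  Zone II at 16 (w=80) → North
  Zone IV at 21 (w=20) → South
  Zone III at 26 (w=90) → South
  Zone I at 38 (w=200) → South
North captures 140; South captures 310.

140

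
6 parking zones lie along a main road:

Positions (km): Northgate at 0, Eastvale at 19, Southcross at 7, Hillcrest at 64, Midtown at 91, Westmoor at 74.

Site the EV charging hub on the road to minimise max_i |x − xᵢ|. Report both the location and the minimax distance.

location 45.5, max distance 45.5

The 1-center on a line is the midpoint of the two extreme points: leftmost at 0, rightmost at 91.
Optimal location = (0 + 91)/2 = 45.5; maximum distance = (91 − 0)/2 = 45.5.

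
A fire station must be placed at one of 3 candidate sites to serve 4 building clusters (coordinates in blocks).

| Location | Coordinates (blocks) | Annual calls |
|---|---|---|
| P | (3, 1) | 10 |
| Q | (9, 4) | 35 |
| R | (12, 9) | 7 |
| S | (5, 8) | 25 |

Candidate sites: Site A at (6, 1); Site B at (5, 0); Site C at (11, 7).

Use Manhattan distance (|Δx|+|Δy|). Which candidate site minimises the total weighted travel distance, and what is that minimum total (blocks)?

Total weighted distance at each candidate:
  Site A (6, 1): total = 538
  Site B (5, 0): total = 622
  Site C (11, 7): total = 511
Minimum is at Site C with total 511 blocks.

Site C, total 511 blocks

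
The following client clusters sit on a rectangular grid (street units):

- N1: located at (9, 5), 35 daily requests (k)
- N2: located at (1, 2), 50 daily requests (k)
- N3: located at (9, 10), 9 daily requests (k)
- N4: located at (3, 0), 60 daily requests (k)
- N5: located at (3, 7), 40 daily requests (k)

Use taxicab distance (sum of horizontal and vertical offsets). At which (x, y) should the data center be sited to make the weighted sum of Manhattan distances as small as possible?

(3, 2)

Manhattan distance separates: Σwᵢ(|x−xᵢ|+|y−yᵢ|) = Σwᵢ|x−xᵢ| + Σwᵢ|y−yᵢ|, so x and y are optimised independently as 1-D weighted medians.
Total weight W = 194; half = 97.
x-coordinate, sorted with cumulative weight:
  x=1 (N2, w=50) cum 50
  x=3 (N4, w=60) cum 110  ← median
  x=3 (N5, w=40) cum 150
  x=9 (N1, w=35) cum 185
  x=9 (N3, w=9) cum 194
⇒ x* = 3
y-coordinate, sorted with cumulative weight:
  y=0 (N4, w=60) cum 60
  y=2 (N2, w=50) cum 110  ← median
  y=5 (N1, w=35) cum 145
  y=7 (N5, w=40) cum 185
  y=10 (N3, w=9) cum 194
⇒ y* = 2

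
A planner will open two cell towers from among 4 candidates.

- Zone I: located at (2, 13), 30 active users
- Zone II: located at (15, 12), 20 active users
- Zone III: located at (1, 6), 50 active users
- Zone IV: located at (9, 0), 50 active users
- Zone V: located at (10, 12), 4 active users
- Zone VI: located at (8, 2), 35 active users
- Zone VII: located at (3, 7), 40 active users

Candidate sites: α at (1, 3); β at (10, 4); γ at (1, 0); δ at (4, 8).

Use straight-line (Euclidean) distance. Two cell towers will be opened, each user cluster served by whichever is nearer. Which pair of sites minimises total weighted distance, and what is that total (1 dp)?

{β, δ}, total 921.1

Evaluate every pair (each demand assigned to the nearer of the two):
  {β, δ}: total = 921.1
  {α, β}: total = 1156.2
  {α, δ}: total = 1305.7
  {γ, δ}: total = 1313.7
  {β, γ}: total = 1478.3
  {α, γ}: total = 1661.6
Best pair: {β, δ} with total 921.1.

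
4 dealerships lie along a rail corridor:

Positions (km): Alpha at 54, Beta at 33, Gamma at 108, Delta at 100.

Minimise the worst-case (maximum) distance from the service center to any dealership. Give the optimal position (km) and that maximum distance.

The 1-center on a line is the midpoint of the two extreme points: leftmost at 33, rightmost at 108.
Optimal location = (33 + 108)/2 = 70.5; maximum distance = (108 − 33)/2 = 37.5.

location 70.5, max distance 37.5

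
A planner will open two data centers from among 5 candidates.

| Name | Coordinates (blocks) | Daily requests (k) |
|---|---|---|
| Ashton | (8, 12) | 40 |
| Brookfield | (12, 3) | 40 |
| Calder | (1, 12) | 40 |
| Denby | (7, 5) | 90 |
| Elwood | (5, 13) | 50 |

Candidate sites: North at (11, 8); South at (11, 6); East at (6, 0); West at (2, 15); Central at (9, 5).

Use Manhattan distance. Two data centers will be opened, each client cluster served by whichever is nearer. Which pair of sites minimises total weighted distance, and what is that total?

{West, Central}, total 1110

Evaluate every pair (each demand assigned to the nearer of the two):
  {West, Central}: total = 1110
  {South, West}: total = 1380
  {North, West}: total = 1560
  {East, West}: total = 1670
  {North, Central}: total = 1770
  {South, Central}: total = 1860
  {East, Central}: total = 1900
  {North, South}: total = 2000
  {North, East}: total = 2170
  {South, East}: total = 2260
Best pair: {West, Central} with total 1110.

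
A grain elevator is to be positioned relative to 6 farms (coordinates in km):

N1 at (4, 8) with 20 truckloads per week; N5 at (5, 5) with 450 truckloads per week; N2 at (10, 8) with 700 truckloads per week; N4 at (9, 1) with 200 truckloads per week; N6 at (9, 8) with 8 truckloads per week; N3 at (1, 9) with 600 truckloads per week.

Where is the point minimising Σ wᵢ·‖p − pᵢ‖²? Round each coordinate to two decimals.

The minimiser of Σwᵢ‖p−pᵢ‖² is the weighted centroid p* = (Σwᵢpᵢ)/(Σwᵢ).
Σwᵢ = 1978.
Σwᵢxᵢ = 20·4 + 450·5 + 700·10 + 200·9 + 8·9 + 600·1 = 11802.
Σwᵢyᵢ = 20·8 + 450·5 + 700·8 + 200·1 + 8·8 + 600·9 = 13674.
x* = 11802/1978 = 5.97, y* = 13674/1978 = 6.91.

(5.97, 6.91)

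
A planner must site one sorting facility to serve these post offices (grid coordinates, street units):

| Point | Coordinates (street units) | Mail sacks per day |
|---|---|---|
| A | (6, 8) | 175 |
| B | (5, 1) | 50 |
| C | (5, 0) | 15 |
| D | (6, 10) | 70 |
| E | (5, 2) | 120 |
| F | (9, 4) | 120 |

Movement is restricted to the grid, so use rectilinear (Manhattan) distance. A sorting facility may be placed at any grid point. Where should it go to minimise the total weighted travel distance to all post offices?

Manhattan distance separates: Σwᵢ(|x−xᵢ|+|y−yᵢ|) = Σwᵢ|x−xᵢ| + Σwᵢ|y−yᵢ|, so x and y are optimised independently as 1-D weighted medians.
Total weight W = 550; half = 275.
x-coordinate, sorted with cumulative weight:
  x=5 (B, w=50) cum 50
  x=5 (C, w=15) cum 65
  x=5 (E, w=120) cum 185
  x=6 (A, w=175) cum 360  ← median
  x=6 (D, w=70) cum 430
  x=9 (F, w=120) cum 550
⇒ x* = 6
y-coordinate, sorted with cumulative weight:
  y=0 (C, w=15) cum 15
  y=1 (B, w=50) cum 65
  y=2 (E, w=120) cum 185
  y=4 (F, w=120) cum 305  ← median
  y=8 (A, w=175) cum 480
  y=10 (D, w=70) cum 550
⇒ y* = 4

(6, 4)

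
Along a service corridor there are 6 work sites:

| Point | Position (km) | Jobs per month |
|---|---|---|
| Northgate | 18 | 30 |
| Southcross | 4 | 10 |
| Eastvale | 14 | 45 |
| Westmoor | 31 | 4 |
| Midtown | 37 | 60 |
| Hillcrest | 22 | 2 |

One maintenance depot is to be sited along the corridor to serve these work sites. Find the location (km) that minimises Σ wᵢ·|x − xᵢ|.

x = 18

For a sum of weighted absolute distances on a line, the optimum is the weighted median (not the mean). Total weight W = 151; half-weight = 75.5.
Sort by position and accumulate weight:
  km 4 (Southcross, w=10) → cum 10
  km 14 (Eastvale, w=45) → cum 55
  km 18 (Northgate, w=30) → cum 85  ≥ 75.5 → median here
  km 22 (Hillcrest, w=2) → cum 87
  km 31 (Westmoor, w=4) → cum 91
  km 37 (Midtown, w=60) → cum 151
Optimal location: km 18.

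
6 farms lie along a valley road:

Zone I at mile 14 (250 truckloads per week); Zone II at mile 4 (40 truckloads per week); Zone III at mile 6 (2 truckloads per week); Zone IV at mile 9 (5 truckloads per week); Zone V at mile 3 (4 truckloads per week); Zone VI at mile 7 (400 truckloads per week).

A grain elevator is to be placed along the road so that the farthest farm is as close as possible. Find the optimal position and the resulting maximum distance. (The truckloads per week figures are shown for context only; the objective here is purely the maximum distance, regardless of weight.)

location 8.5, max distance 5.5

The 1-center on a line is the midpoint of the two extreme points: leftmost at 3, rightmost at 14.
Optimal location = (3 + 14)/2 = 8.5; maximum distance = (14 − 3)/2 = 5.5.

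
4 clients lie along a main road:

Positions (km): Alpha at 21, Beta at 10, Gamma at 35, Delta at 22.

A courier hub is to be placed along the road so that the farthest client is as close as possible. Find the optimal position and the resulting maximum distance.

The 1-center on a line is the midpoint of the two extreme points: leftmost at 10, rightmost at 35.
Optimal location = (10 + 35)/2 = 22.5; maximum distance = (35 − 10)/2 = 12.5.

location 22.5, max distance 12.5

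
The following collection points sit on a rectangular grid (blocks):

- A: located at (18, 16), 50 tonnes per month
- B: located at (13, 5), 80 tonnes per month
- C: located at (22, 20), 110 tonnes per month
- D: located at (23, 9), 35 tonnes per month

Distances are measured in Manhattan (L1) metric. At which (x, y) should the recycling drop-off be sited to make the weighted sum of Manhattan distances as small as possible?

(22, 16)

Manhattan distance separates: Σwᵢ(|x−xᵢ|+|y−yᵢ|) = Σwᵢ|x−xᵢ| + Σwᵢ|y−yᵢ|, so x and y are optimised independently as 1-D weighted medians.
Total weight W = 275; half = 137.5.
x-coordinate, sorted with cumulative weight:
  x=13 (B, w=80) cum 80
  x=18 (A, w=50) cum 130
  x=22 (C, w=110) cum 240  ← median
  x=23 (D, w=35) cum 275
⇒ x* = 22
y-coordinate, sorted with cumulative weight:
  y=5 (B, w=80) cum 80
  y=9 (D, w=35) cum 115
  y=16 (A, w=50) cum 165  ← median
  y=20 (C, w=110) cum 275
⇒ y* = 16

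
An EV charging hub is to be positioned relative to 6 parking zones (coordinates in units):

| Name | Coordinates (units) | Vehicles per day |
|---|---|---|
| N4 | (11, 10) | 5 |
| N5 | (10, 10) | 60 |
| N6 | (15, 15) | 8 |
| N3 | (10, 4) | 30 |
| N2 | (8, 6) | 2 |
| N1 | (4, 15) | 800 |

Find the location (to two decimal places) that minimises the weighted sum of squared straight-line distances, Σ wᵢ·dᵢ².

(4.74, 14.26)

The minimiser of Σwᵢ‖p−pᵢ‖² is the weighted centroid p* = (Σwᵢpᵢ)/(Σwᵢ).
Σwᵢ = 905.
Σwᵢxᵢ = 5·11 + 60·10 + 8·15 + 30·10 + 2·8 + 800·4 = 4291.
Σwᵢyᵢ = 5·10 + 60·10 + 8·15 + 30·4 + 2·6 + 800·15 = 12902.
x* = 4291/905 = 4.74, y* = 12902/905 = 14.26.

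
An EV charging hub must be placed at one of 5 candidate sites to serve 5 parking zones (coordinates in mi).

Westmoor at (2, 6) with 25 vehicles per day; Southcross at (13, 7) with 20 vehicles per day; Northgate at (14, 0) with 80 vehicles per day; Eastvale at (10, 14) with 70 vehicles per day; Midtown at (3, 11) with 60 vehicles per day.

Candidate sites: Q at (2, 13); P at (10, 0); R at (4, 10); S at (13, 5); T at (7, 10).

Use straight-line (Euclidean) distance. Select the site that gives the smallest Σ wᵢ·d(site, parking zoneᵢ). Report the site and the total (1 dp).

T, total 1868.2 mi

Total weighted distance at each candidate:
  Q (2, 13): total = 2539.5
  P (10, 0): total = 2484.6
  R (4, 10): total = 2022.5
  S (13, 5): total = 2087.8
  T (7, 10): total = 1868.2
Minimum is at T with total 1868.2 mi.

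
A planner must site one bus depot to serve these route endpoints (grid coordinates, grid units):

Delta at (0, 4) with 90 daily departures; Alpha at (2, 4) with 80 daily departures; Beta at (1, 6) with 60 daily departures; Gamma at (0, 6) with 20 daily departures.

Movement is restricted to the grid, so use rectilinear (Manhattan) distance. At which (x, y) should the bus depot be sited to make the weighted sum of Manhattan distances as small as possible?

(1, 4)

Manhattan distance separates: Σwᵢ(|x−xᵢ|+|y−yᵢ|) = Σwᵢ|x−xᵢ| + Σwᵢ|y−yᵢ|, so x and y are optimised independently as 1-D weighted medians.
Total weight W = 250; half = 125.
x-coordinate, sorted with cumulative weight:
  x=0 (Delta, w=90) cum 90
  x=0 (Gamma, w=20) cum 110
  x=1 (Beta, w=60) cum 170  ← median
  x=2 (Alpha, w=80) cum 250
⇒ x* = 1
y-coordinate, sorted with cumulative weight:
  y=4 (Delta, w=90) cum 90
  y=4 (Alpha, w=80) cum 170  ← median
  y=6 (Beta, w=60) cum 230
  y=6 (Gamma, w=20) cum 250
⇒ y* = 4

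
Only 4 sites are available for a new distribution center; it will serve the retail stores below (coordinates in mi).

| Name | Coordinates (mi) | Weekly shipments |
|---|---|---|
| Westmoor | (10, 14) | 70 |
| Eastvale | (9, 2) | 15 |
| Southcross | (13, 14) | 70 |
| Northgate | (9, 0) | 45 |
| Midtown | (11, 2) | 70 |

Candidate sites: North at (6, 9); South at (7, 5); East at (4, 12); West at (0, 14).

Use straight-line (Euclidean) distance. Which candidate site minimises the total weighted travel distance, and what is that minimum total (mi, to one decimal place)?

Total weighted distance at each candidate:
  North (6, 9): total = 2193.7
  South (7, 5): total = 2067.7
  East (4, 12): total = 2695.3
  West (0, 14): total = 3723.5
Minimum is at South with total 2067.7 mi.

South, total 2067.7 mi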